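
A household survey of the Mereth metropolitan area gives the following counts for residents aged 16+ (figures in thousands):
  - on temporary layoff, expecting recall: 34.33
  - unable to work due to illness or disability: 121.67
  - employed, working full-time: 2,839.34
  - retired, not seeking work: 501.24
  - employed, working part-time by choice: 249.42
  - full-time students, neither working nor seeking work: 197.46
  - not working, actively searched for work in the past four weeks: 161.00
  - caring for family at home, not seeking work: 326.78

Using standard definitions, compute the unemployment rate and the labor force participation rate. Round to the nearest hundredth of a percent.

Unemployment rate ≈ 5.95%; labor force participation rate ≈ 74.11%.

Employed = 2,839.34 + 249.42 = 3,088.76 thousand.
Unemployed = 34.33 + 161.00 = 195.33 thousand (jobless and actively searching, or on temporary layoff).
Labor force = 3,088.76 + 195.33 = 3,284.09 thousand.
Not in labor force = 121.67 + 501.24 + 197.46 + 326.78 = 1,147.15 thousand (those not working and not actively searching are outside the labor force).
Civilian working-age population = 3,284.09 + 1,147.15 = 4,431.24 thousand.
Unemployment rate = 195.33 / 3,284.09 = 5.95%.
Labor force participation rate = 3,284.09 / 4,431.24 = 74.11%.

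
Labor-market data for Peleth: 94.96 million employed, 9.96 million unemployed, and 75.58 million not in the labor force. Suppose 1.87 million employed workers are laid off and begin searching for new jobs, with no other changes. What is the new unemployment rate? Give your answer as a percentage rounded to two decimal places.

Initially, labor force = 94.96 + 9.96 = 104.92 million, so u = 9.96/104.92 = 9.49%.
After the change, employed falls and unemployed rises by 1.87; labor force unchanged → E = 93.09, U = 11.83, labor force = 104.92 million.
New unemployment rate = 11.83 / 104.92 = 11.28%.

New unemployment rate ≈ 11.28%.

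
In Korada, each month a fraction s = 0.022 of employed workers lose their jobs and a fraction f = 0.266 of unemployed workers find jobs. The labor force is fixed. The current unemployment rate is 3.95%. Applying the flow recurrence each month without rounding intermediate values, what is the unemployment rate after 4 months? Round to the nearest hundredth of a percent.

With a fixed labor force, u_{t+1} = u_t + s·(1−u_t) − f·u_t = u_t·(1−s−f) + s.
Here 1−s−f = 0.712 and s = 0.022.
u_1 = 0.039500 × 0.712 + 0.022 = 0.050124.
u_2 = 0.050124 × 0.712 + 0.022 = 0.057688.
u_3 = 0.057688 × 0.712 + 0.022 = 0.063074.
u_4 = 0.063074 × 0.712 + 0.022 = 0.066909.

Unemployment rate after four months ≈ 6.69%.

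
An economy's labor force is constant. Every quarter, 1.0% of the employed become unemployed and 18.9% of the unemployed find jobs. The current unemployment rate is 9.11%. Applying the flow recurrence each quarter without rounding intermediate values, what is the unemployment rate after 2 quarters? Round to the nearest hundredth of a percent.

With a fixed labor force, u_{t+1} = u_t + s·(1−u_t) − f·u_t = u_t·(1−s−f) + s.
Here 1−s−f = 0.801 and s = 0.010.
u_1 = 0.091100 × 0.801 + 0.010 = 0.082971.
u_2 = 0.082971 × 0.801 + 0.010 = 0.076460.

Unemployment rate after two quarters ≈ 7.65%.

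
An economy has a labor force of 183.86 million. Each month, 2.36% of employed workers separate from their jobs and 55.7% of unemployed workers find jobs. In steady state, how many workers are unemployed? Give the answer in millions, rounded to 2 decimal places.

About 7.47 million are unemployed in steady state.

Steady-state unemployment rate u* = s/(s+f) = 2.36/(2.36+55.7) = 0.040648.
Unemployed = u* × labor force = 0.040648 × 183.86 ≈ 7.47 million.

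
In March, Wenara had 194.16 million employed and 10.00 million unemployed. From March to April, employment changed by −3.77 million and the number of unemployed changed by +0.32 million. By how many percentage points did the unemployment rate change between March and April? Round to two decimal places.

March: labor force = 194.16 + 10.00 = 204.16; u = 10.00/204.16 = 4.90%.
April: labor force = 190.39 + 10.32 = 200.71; u = 10.32/200.71 = 5.14%.
Change = 5.14% − 4.90% = +0.24 pp.

The unemployment rate changed by +0.24 percentage points.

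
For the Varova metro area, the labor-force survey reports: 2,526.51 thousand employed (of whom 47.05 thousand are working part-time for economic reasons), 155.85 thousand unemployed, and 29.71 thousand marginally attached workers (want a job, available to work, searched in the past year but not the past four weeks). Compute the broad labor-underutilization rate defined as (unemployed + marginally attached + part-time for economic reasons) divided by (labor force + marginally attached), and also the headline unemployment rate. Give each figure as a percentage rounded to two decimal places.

Labor force = 2,526.51 + 155.85 = 2,682.36 thousand.
Numerator = 155.85 + 29.71 + 47.05 = 232.61 thousand.
Denominator = 2,682.36 + 29.71 = 2,712.07 thousand.
Broad rate = 232.61 / 2,712.07 = 8.58%.
Headline unemployment rate = 155.85 / 2,682.36 = 5.81%.

Broad underutilization rate ≈ 8.58%; headline unemployment rate ≈ 5.81%.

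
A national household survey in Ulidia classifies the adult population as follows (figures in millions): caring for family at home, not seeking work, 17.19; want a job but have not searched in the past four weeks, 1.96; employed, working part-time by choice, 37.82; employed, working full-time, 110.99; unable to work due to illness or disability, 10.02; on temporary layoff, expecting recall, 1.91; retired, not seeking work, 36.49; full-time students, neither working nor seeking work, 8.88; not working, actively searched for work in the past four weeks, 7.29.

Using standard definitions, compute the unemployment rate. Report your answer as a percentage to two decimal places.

Employed = 37.82 + 110.99 = 148.81 million.
Unemployed = 1.91 + 7.29 = 9.20 million (jobless and actively searching, or on temporary layoff).
Labor force = 148.81 + 9.20 = 158.01 million.
Unemployment rate = 9.20 / 158.01 = 5.82%.

Unemployment rate ≈ 5.82%.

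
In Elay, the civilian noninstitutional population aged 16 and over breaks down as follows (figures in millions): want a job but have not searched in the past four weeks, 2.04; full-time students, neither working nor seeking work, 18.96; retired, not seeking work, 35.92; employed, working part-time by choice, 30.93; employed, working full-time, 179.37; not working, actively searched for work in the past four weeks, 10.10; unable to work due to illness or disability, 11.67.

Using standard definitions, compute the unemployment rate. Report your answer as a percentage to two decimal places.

Employed = 30.93 + 179.37 = 210.30 million.
Unemployed = 10.10 million.
Labor force = 210.30 + 10.10 = 220.40 million.
Unemployment rate = 10.10 / 220.40 = 4.58%.

Unemployment rate ≈ 4.58%.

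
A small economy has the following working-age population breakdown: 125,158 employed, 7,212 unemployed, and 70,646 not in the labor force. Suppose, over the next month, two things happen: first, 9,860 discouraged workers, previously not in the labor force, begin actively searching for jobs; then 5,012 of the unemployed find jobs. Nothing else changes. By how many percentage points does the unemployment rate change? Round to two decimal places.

The unemployment rate changes by +3.03 percentage points.

Initially, labor force = 125,158 + 7,212 = 132,370, so u = 7,212/132,370 = 5.45%.
After the first change, unemployed and labor force both rise by 9,860 → E = 125,158, U = 17,072, labor force = 142,230.
After the second change, unemployed falls and employed rises by 5,012; labor force unchanged → E = 130,170, U = 12,060, labor force = 142,230.
New unemployment rate = 12,060 / 142,230 = 8.48%.
Change = 8.48% − 5.45% = +3.03 percentage points.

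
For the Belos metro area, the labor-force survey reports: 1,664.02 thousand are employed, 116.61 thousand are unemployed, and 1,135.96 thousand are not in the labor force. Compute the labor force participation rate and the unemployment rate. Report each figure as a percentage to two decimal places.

Labor force = employed + unemployed = 1,664.02 + 116.61 = 1,780.63 thousand.
Working-age population = 1,780.63 + 1,135.96 = 2,916.59 thousand.
Unemployment rate = 116.61 / 1,780.63 = 6.55%.
Labor force participation rate = 1,780.63 / 2,916.59 = 61.05%.

Labor force participation rate ≈ 61.05%; unemployment rate ≈ 6.55%.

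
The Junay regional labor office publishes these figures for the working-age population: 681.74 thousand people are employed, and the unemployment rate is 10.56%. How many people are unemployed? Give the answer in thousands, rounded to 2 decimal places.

About 80.49 thousand are unemployed.

Let U be the number unemployed. The labor force is E + U, and U/(E+U) = 0.1056.
So U = 0.1056 × 681.74 / (1 − 0.1056) = 71.9917 / 0.8944 ≈ 80.49 thousand.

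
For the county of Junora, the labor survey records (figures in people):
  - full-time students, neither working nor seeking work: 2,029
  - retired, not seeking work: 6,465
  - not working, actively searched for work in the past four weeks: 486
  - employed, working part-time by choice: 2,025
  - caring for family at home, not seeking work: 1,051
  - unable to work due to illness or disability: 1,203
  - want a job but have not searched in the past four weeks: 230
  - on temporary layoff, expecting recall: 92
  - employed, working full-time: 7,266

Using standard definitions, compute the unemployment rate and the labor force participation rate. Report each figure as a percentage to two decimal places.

Unemployment rate ≈ 5.86%; labor force participation rate ≈ 47.34%.

Employed = 2,025 + 7,266 = 9,291.
Unemployed = 486 + 92 = 578 (jobless and actively searching, or on temporary layoff).
Labor force = 9,291 + 578 = 9,869.
Not in labor force = 2,029 + 6,465 + 1,051 + 1,203 + 230 = 10,978 (those not working and not actively searching are outside the labor force — including those who want a job but have given up searching).
Civilian working-age population = 9,869 + 10,978 = 20,847.
Unemployment rate = 578 / 9,869 = 5.86%.
Labor force participation rate = 9,869 / 20,847 = 47.34%.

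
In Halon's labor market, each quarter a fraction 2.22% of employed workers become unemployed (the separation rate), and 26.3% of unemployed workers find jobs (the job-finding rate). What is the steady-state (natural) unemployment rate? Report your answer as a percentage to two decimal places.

At steady state the flows balance: s·E = f·U, so U/(E+U) = s/(s+f).
u* = 2.22 / (2.22 + 26.3) = 2.22 / 28.52 = 7.78%.

Steady-state unemployment rate ≈ 7.78%.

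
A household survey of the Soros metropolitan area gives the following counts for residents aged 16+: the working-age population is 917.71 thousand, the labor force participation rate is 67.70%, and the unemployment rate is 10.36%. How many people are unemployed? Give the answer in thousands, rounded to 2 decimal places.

Labor force = 0.6770 × 917.71 = 621.29 thousand.
Unemployed = 0.1036 × 621.29 ≈ 64.37 thousand.

About 64.37 thousand are unemployed.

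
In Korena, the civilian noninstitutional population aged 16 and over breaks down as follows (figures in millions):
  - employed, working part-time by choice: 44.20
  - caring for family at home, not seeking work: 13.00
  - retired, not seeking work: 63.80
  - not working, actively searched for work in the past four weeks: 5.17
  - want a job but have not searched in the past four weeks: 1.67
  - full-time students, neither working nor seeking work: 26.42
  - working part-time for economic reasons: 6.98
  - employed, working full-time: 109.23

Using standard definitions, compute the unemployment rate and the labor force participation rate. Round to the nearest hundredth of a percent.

Unemployment rate ≈ 3.12%; labor force participation rate ≈ 61.22%.

Employed = 44.20 + 6.98 + 109.23 = 160.41 million (anyone who worked, including part-time for economic reasons, counts as employed).
Unemployed = 5.17 million.
Labor force = 160.41 + 5.17 = 165.58 million.
Not in labor force = 13.00 + 63.80 + 1.67 + 26.42 = 104.89 million (those not working and not actively searching are outside the labor force — including those who want a job but have given up searching).
Civilian working-age population = 165.58 + 104.89 = 270.47 million.
Unemployment rate = 5.17 / 165.58 = 3.12%.
Labor force participation rate = 165.58 / 270.47 = 61.22%.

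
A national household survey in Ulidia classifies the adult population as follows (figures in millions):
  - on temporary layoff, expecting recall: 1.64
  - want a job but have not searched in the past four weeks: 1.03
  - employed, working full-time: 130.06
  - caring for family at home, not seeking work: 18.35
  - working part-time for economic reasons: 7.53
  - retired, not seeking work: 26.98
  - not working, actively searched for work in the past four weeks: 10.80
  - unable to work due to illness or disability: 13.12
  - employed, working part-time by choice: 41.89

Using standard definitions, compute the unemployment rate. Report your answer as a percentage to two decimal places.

Employed = 130.06 + 7.53 + 41.89 = 179.48 million (anyone who worked, including part-time for economic reasons, counts as employed).
Unemployed = 1.64 + 10.80 = 12.44 million (jobless and actively searching, or on temporary layoff).
Labor force = 179.48 + 12.44 = 191.92 million.
Unemployment rate = 12.44 / 191.92 = 6.48%.

Unemployment rate ≈ 6.48%.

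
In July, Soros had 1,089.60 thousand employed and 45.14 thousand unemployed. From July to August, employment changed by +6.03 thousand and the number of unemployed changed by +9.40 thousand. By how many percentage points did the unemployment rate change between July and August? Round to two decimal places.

The unemployment rate changed by +0.76 percentage points.

July: labor force = 1,089.60 + 45.14 = 1,134.74; u = 45.14/1,134.74 = 3.98%.
August: labor force = 1,095.63 + 54.54 = 1,150.17; u = 54.54/1,150.17 = 4.74%.
Change = 4.74% − 3.98% = +0.76 pp.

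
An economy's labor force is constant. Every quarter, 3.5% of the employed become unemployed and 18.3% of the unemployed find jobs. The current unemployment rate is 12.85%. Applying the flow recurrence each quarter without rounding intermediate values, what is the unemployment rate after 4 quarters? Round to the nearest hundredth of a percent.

With a fixed labor force, u_{t+1} = u_t + s·(1−u_t) − f·u_t = u_t·(1−s−f) + s.
Here 1−s−f = 0.782 and s = 0.035.
u_1 = 0.128500 × 0.782 + 0.035 = 0.135487.
u_2 = 0.135487 × 0.782 + 0.035 = 0.140951.
u_3 = 0.140951 × 0.782 + 0.035 = 0.145224.
u_4 = 0.145224 × 0.782 + 0.035 = 0.148565.

Unemployment rate after four quarters ≈ 14.86%.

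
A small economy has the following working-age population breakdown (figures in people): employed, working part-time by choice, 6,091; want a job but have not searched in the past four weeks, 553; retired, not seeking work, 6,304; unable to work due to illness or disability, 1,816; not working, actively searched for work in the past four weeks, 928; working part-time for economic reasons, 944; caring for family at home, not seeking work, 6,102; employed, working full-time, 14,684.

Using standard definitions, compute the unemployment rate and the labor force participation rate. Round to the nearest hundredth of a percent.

Unemployment rate ≈ 4.10%; labor force participation rate ≈ 60.52%.

Employed = 6,091 + 944 + 14,684 = 21,719 (anyone who worked, including part-time for economic reasons, counts as employed).
Unemployed = 928.
Labor force = 21,719 + 928 = 22,647.
Not in labor force = 553 + 6,304 + 1,816 + 6,102 = 14,775 (those not working and not actively searching are outside the labor force — including those who want a job but have given up searching).
Civilian working-age population = 22,647 + 14,775 = 37,422.
Unemployment rate = 928 / 22,647 = 4.10%.
Labor force participation rate = 22,647 / 37,422 = 60.52%.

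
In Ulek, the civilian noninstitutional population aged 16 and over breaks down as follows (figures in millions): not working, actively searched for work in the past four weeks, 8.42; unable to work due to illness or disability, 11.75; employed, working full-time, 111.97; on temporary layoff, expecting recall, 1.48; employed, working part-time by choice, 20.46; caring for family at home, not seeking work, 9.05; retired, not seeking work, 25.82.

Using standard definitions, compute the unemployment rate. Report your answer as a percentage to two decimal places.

Employed = 111.97 + 20.46 = 132.43 million.
Unemployed = 8.42 + 1.48 = 9.90 million (jobless and actively searching, or on temporary layoff).
Labor force = 132.43 + 9.90 = 142.33 million.
Unemployment rate = 9.90 / 142.33 = 6.96%.

Unemployment rate ≈ 6.96%.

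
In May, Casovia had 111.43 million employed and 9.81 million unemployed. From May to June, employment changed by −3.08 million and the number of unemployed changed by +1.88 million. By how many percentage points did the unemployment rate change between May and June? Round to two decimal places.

The unemployment rate changed by +1.65 percentage points.

May: labor force = 111.43 + 9.81 = 121.24; u = 9.81/121.24 = 8.09%.
June: labor force = 108.35 + 11.69 = 120.04; u = 11.69/120.04 = 9.74%.
Change = 9.74% − 8.09% = +1.65 pp.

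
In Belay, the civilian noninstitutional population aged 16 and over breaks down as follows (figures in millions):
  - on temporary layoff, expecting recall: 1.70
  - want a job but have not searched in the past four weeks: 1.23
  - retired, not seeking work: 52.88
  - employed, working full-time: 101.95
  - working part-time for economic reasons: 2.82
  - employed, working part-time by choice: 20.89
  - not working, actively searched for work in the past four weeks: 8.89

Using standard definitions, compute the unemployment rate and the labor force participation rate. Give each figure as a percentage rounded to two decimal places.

Employed = 101.95 + 2.82 + 20.89 = 125.66 million (anyone who worked, including part-time for economic reasons, counts as employed).
Unemployed = 1.70 + 8.89 = 10.59 million (jobless and actively searching, or on temporary layoff).
Labor force = 125.66 + 10.59 = 136.25 million.
Not in labor force = 1.23 + 52.88 = 54.11 million (those not working and not actively searching are outside the labor force — including those who want a job but have given up searching).
Civilian working-age population = 136.25 + 54.11 = 190.36 million.
Unemployment rate = 10.59 / 136.25 = 7.77%.
Labor force participation rate = 136.25 / 190.36 = 71.57%.

Unemployment rate ≈ 7.77%; labor force participation rate ≈ 71.57%.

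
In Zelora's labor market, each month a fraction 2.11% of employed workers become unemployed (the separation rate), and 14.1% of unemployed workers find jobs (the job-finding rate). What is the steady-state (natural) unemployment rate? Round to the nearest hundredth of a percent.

At steady state the flows balance: s·E = f·U, so U/(E+U) = s/(s+f).
u* = 2.11 / (2.11 + 14.1) = 2.11 / 16.21 = 13.02%.

Steady-state unemployment rate ≈ 13.02%.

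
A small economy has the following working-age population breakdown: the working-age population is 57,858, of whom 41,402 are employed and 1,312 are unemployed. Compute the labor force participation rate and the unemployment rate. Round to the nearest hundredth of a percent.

Labor force participation rate ≈ 73.83%; unemployment rate ≈ 3.07%.

Labor force = employed + unemployed = 41,402 + 1,312 = 42,714.
Unemployment rate = 1,312 / 42,714 = 3.07%.
Labor force participation rate = 42,714 / 57,858 = 73.83%.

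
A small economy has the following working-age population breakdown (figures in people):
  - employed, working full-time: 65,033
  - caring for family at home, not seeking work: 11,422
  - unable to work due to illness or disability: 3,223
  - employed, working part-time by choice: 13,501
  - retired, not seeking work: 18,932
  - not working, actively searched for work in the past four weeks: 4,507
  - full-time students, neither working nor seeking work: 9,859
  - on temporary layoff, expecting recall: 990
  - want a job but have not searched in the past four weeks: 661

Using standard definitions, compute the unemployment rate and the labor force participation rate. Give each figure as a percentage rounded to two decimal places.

Unemployment rate ≈ 6.54%; labor force participation rate ≈ 65.58%.

Employed = 65,033 + 13,501 = 78,534.
Unemployed = 4,507 + 990 = 5,497 (jobless and actively searching, or on temporary layoff).
Labor force = 78,534 + 5,497 = 84,031.
Not in labor force = 11,422 + 3,223 + 18,932 + 9,859 + 661 = 44,097 (those not working and not actively searching are outside the labor force — including those who want a job but have given up searching).
Civilian working-age population = 84,031 + 44,097 = 128,128.
Unemployment rate = 5,497 / 84,031 = 6.54%.
Labor force participation rate = 84,031 / 128,128 = 65.58%.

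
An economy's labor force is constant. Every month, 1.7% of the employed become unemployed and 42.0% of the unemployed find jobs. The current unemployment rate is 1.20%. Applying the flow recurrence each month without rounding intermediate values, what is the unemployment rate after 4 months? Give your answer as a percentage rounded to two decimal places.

With a fixed labor force, u_{t+1} = u_t + s·(1−u_t) − f·u_t = u_t·(1−s−f) + s.
Here 1−s−f = 0.563 and s = 0.017.
u_1 = 0.012000 × 0.563 + 0.017 = 0.023756.
u_2 = 0.023756 × 0.563 + 0.017 = 0.030375.
u_3 = 0.030375 × 0.563 + 0.017 = 0.034101.
u_4 = 0.034101 × 0.563 + 0.017 = 0.036199.

Unemployment rate after four months ≈ 3.62%.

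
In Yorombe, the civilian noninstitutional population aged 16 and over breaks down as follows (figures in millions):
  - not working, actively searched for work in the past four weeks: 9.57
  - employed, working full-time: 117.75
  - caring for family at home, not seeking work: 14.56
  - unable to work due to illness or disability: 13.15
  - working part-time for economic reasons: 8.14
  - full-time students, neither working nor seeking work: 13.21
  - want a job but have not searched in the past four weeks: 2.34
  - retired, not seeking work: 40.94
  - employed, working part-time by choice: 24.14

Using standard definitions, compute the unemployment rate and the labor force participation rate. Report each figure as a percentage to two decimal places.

Employed = 117.75 + 8.14 + 24.14 = 150.03 million (anyone who worked, including part-time for economic reasons, counts as employed).
Unemployed = 9.57 million.
Labor force = 150.03 + 9.57 = 159.60 million.
Not in labor force = 14.56 + 13.15 + 13.21 + 2.34 + 40.94 = 84.20 million (those not working and not actively searching are outside the labor force — including those who want a job but have given up searching).
Civilian working-age population = 159.60 + 84.20 = 243.80 million.
Unemployment rate = 9.57 / 159.60 = 6.00%.
Labor force participation rate = 159.60 / 243.80 = 65.46%.

Unemployment rate ≈ 6.00%; labor force participation rate ≈ 65.46%.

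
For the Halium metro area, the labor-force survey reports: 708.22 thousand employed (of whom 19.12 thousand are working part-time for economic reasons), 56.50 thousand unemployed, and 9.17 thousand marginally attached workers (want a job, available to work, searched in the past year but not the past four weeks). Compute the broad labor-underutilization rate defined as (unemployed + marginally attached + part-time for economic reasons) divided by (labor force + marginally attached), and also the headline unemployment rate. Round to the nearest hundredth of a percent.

Broad underutilization rate ≈ 10.96%; headline unemployment rate ≈ 7.39%.

Labor force = 708.22 + 56.50 = 764.72 thousand.
Numerator = 56.50 + 9.17 + 19.12 = 84.79 thousand.
Denominator = 764.72 + 9.17 = 773.89 thousand.
Broad rate = 84.79 / 773.89 = 10.96%.
Headline unemployment rate = 56.50 / 764.72 = 7.39%.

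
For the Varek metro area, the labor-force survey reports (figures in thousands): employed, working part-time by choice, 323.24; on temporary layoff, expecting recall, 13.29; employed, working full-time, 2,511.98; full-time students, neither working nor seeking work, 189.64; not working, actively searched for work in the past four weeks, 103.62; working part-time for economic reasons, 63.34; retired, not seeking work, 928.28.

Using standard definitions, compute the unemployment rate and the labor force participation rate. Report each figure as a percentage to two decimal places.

Unemployment rate ≈ 3.88%; labor force participation rate ≈ 72.95%.

Employed = 323.24 + 2,511.98 + 63.34 = 2,898.56 thousand (anyone who worked, including part-time for economic reasons, counts as employed).
Unemployed = 13.29 + 103.62 = 116.91 thousand (jobless and actively searching, or on temporary layoff).
Labor force = 2,898.56 + 116.91 = 3,015.47 thousand.
Not in labor force = 189.64 + 928.28 = 1,117.92 thousand (those not working and not actively searching are outside the labor force).
Civilian working-age population = 3,015.47 + 1,117.92 = 4,133.39 thousand.
Unemployment rate = 116.91 / 3,015.47 = 3.88%.
Labor force participation rate = 3,015.47 / 4,133.39 = 72.95%.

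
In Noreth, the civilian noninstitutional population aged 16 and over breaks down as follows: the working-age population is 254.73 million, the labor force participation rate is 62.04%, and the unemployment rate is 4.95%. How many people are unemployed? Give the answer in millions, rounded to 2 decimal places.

Labor force = 0.6204 × 254.73 = 158.03 million.
Unemployed = 0.0495 × 158.03 ≈ 7.82 million.

About 7.82 million are unemployed.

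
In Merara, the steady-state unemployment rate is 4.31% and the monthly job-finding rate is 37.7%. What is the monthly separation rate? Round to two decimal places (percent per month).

From u* = s/(s+f): s = u·f/(1−u).
s = 0.0431 × 37.7 / (1 − 0.0431) = 1.6249 / 0.9569 ≈ 1.70% per month.

Separation rate ≈ 1.70% per month.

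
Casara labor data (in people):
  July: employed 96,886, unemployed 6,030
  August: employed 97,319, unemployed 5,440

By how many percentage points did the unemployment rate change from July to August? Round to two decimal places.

The unemployment rate changed by −0.57 percentage points.

July: labor force = 96,886 + 6,030 = 102,916; u = 6,030/102,916 = 5.86%.
August: labor force = 97,319 + 5,440 = 102,759; u = 5,440/102,759 = 5.29%.
Change = 5.29% − 5.86% = −0.57 pp.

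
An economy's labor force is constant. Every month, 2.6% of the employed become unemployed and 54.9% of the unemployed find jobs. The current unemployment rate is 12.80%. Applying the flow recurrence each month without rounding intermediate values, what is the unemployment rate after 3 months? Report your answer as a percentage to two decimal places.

With a fixed labor force, u_{t+1} = u_t + s·(1−u_t) − f·u_t = u_t·(1−s−f) + s.
Here 1−s−f = 0.425 and s = 0.026.
u_1 = 0.128000 × 0.425 + 0.026 = 0.080400.
u_2 = 0.080400 × 0.425 + 0.026 = 0.060170.
u_3 = 0.060170 × 0.425 + 0.026 = 0.051572.

Unemployment rate after three months ≈ 5.16%.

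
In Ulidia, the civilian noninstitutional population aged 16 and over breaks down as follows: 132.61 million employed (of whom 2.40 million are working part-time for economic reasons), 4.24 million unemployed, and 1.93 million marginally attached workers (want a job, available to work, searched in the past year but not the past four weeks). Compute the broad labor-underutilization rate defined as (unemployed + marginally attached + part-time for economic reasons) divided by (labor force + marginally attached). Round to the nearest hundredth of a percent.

Broad underutilization rate ≈ 6.18%.

Labor force = 132.61 + 4.24 = 136.85 million.
Numerator = 4.24 + 1.93 + 2.40 = 8.57 million.
Denominator = 136.85 + 1.93 = 138.78 million.
Broad rate = 8.57 / 138.78 = 6.18%.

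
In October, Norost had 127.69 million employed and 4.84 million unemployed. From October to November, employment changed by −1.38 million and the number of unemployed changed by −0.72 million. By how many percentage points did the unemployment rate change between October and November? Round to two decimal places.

The unemployment rate changed by −0.49 percentage points.

October: labor force = 127.69 + 4.84 = 132.53; u = 4.84/132.53 = 3.65%.
November: labor force = 126.31 + 4.12 = 130.43; u = 4.12/130.43 = 3.16%.
Change = 3.16% − 3.65% = −0.49 pp.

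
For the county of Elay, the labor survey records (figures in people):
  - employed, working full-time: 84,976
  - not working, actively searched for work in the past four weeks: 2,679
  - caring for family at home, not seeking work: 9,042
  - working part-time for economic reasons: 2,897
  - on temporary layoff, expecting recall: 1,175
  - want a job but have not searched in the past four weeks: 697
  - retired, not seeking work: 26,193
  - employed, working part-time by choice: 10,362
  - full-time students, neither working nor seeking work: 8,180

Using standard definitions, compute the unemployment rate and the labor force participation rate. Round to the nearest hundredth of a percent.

Unemployment rate ≈ 3.78%; labor force participation rate ≈ 69.83%.

Employed = 84,976 + 2,897 + 10,362 = 98,235 (anyone who worked, including part-time for economic reasons, counts as employed).
Unemployed = 2,679 + 1,175 = 3,854 (jobless and actively searching, or on temporary layoff).
Labor force = 98,235 + 3,854 = 102,089.
Not in labor force = 9,042 + 697 + 26,193 + 8,180 = 44,112 (those not working and not actively searching are outside the labor force — including those who want a job but have given up searching).
Civilian working-age population = 102,089 + 44,112 = 146,201.
Unemployment rate = 3,854 / 102,089 = 3.78%.
Labor force participation rate = 102,089 / 146,201 = 69.83%.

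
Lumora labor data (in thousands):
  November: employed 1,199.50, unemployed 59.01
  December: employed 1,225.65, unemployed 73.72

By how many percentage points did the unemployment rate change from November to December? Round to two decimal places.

The unemployment rate changed by +0.98 percentage points.

November: labor force = 1,199.50 + 59.01 = 1,258.51; u = 59.01/1,258.51 = 4.69%.
December: labor force = 1,225.65 + 73.72 = 1,299.37; u = 73.72/1,299.37 = 5.67%.
Change = 5.67% − 4.69% = +0.98 pp.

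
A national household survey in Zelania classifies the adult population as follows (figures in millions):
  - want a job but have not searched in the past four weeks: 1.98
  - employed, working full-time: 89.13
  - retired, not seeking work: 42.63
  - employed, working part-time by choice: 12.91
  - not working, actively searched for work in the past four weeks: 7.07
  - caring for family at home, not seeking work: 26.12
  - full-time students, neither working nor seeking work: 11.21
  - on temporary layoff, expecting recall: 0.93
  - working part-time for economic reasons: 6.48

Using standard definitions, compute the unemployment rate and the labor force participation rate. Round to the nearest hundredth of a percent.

Unemployment rate ≈ 6.87%; labor force participation rate ≈ 58.71%.

Employed = 89.13 + 12.91 + 6.48 = 108.52 million (anyone who worked, including part-time for economic reasons, counts as employed).
Unemployed = 7.07 + 0.93 = 8.00 million (jobless and actively searching, or on temporary layoff).
Labor force = 108.52 + 8.00 = 116.52 million.
Not in labor force = 1.98 + 42.63 + 26.12 + 11.21 = 81.94 million (those not working and not actively searching are outside the labor force — including those who want a job but have given up searching).
Civilian working-age population = 116.52 + 81.94 = 198.46 million.
Unemployment rate = 8.00 / 116.52 = 6.87%.
Labor force participation rate = 116.52 / 198.46 = 58.71%.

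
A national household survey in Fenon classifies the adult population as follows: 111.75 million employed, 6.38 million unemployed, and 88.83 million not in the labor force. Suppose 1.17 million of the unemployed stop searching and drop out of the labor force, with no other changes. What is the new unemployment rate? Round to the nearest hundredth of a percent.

Initially, labor force = 111.75 + 6.38 = 118.13 million, so u = 6.38/118.13 = 5.40%.
After the change, unemployed and labor force both fall by 1.17 → E = 111.75, U = 5.21, labor force = 116.96 million.
New unemployment rate = 5.21 / 116.96 = 4.45%.

New unemployment rate ≈ 4.45%.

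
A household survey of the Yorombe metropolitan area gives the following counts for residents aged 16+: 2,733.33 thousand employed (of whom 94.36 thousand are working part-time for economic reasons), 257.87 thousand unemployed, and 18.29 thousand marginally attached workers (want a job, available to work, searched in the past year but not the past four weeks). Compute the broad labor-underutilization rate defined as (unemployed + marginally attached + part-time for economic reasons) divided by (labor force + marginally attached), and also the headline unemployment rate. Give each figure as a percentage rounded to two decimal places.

Labor force = 2,733.33 + 257.87 = 2,991.20 thousand.
Numerator = 257.87 + 18.29 + 94.36 = 370.52 thousand.
Denominator = 2,991.20 + 18.29 = 3,009.49 thousand.
Broad rate = 370.52 / 3,009.49 = 12.31%.
Headline unemployment rate = 257.87 / 2,991.20 = 8.62%.

Broad underutilization rate ≈ 12.31%; headline unemployment rate ≈ 8.62%.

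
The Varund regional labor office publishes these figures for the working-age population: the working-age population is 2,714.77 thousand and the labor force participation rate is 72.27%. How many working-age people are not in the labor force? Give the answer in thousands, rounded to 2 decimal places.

Share not in the labor force = 1 − 0.7227 = 0.2773.
Not in labor force = 0.2773 × 2,714.77 ≈ 752.81 thousand.

About 752.81 thousand are not in the labor force.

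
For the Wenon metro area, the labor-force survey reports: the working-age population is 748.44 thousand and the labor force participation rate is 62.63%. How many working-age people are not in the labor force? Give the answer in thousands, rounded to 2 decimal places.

Share not in the labor force = 1 − 0.6263 = 0.3737.
Not in labor force = 0.3737 × 748.44 ≈ 279.69 thousand.

About 279.69 thousand are not in the labor force.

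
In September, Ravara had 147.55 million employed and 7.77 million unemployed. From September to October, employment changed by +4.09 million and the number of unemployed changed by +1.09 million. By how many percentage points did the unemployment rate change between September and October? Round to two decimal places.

September: labor force = 147.55 + 7.77 = 155.32; u = 7.77/155.32 = 5.00%.
October: labor force = 151.64 + 8.86 = 160.50; u = 8.86/160.50 = 5.52%.
Change = 5.52% − 5.00% = +0.52 pp.

The unemployment rate changed by +0.52 percentage points.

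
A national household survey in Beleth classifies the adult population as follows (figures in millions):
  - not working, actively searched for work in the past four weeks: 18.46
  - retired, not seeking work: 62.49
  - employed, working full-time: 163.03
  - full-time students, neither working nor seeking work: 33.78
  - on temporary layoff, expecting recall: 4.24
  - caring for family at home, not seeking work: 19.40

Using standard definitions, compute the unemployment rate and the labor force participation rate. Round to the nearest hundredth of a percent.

Unemployment rate ≈ 12.22%; labor force participation rate ≈ 61.62%.

Employed = 163.03 million.
Unemployed = 18.46 + 4.24 = 22.70 million (jobless and actively searching, or on temporary layoff).
Labor force = 163.03 + 22.70 = 185.73 million.
Not in labor force = 62.49 + 33.78 + 19.40 = 115.67 million (those not working and not actively searching are outside the labor force).
Civilian working-age population = 185.73 + 115.67 = 301.40 million.
Unemployment rate = 22.70 / 185.73 = 12.22%.
Labor force participation rate = 185.73 / 301.40 = 61.62%.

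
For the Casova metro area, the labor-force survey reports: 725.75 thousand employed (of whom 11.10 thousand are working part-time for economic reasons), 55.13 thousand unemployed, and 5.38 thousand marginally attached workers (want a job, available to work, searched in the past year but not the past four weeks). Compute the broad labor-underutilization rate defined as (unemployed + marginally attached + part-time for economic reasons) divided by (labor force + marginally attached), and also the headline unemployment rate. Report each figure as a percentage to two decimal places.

Labor force = 725.75 + 55.13 = 780.88 thousand.
Numerator = 55.13 + 5.38 + 11.10 = 71.61 thousand.
Denominator = 780.88 + 5.38 = 786.26 thousand.
Broad rate = 71.61 / 786.26 = 9.11%.
Headline unemployment rate = 55.13 / 780.88 = 7.06%.

Broad underutilization rate ≈ 9.11%; headline unemployment rate ≈ 7.06%.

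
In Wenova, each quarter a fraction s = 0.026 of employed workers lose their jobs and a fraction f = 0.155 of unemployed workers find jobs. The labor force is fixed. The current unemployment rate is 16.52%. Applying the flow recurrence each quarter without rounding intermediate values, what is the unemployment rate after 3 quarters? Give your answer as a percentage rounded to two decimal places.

With a fixed labor force, u_{t+1} = u_t + s·(1−u_t) − f·u_t = u_t·(1−s−f) + s.
Here 1−s−f = 0.819 and s = 0.026.
u_1 = 0.165200 × 0.819 + 0.026 = 0.161299.
u_2 = 0.161299 × 0.819 + 0.026 = 0.158104.
u_3 = 0.158104 × 0.819 + 0.026 = 0.155487.

Unemployment rate after three quarters ≈ 15.55%.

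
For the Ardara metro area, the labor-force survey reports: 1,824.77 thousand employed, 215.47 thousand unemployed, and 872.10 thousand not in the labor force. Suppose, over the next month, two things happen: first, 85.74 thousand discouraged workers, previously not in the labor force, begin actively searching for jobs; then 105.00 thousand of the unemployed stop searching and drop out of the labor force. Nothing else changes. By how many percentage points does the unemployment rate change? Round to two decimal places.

The unemployment rate changes by −0.85 percentage points.

Initially, labor force = 1,824.77 + 215.47 = 2,040.24 thousand, so u = 215.47/2,040.24 = 10.56%.
After the first change, unemployed and labor force both rise by 85.74 → E = 1,824.77, U = 301.21, labor force = 2,125.98 thousand.
After the second change, unemployed and labor force both fall by 105.00 → E = 1,824.77, U = 196.21, labor force = 2,020.98 thousand.
New unemployment rate = 196.21 / 2,020.98 = 9.71%.
Change = 9.71% − 10.56% = −0.85 percentage points.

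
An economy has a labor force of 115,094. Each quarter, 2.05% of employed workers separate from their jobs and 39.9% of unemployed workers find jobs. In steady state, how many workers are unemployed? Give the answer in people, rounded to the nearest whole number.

Steady-state unemployment rate u* = s/(s+f) = 2.05/(2.05+39.9) = 0.048868.
Unemployed = u* × labor force = 0.048868 × 115,094 ≈ 5,624.

About 5,624 are unemployed in steady state.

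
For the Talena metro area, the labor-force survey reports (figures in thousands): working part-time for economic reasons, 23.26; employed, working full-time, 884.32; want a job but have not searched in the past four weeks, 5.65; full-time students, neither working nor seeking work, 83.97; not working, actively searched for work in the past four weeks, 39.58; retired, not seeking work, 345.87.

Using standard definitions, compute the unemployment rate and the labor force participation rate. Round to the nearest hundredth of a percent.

Employed = 23.26 + 884.32 = 907.58 thousand (anyone who worked, including part-time for economic reasons, counts as employed).
Unemployed = 39.58 thousand.
Labor force = 907.58 + 39.58 = 947.16 thousand.
Not in labor force = 5.65 + 83.97 + 345.87 = 435.49 thousand (those not working and not actively searching are outside the labor force — including those who want a job but have given up searching).
Civilian working-age population = 947.16 + 435.49 = 1,382.65 thousand.
Unemployment rate = 39.58 / 947.16 = 4.18%.
Labor force participation rate = 947.16 / 1,382.65 = 68.50%.

Unemployment rate ≈ 4.18%; labor force participation rate ≈ 68.50%.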